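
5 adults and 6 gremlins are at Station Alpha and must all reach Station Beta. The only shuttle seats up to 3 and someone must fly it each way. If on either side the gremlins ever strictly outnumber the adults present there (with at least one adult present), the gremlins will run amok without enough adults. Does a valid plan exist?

No

The gremlins already outnumber the adults at Station Alpha before anyone moves, so the starting position itself is disallowed.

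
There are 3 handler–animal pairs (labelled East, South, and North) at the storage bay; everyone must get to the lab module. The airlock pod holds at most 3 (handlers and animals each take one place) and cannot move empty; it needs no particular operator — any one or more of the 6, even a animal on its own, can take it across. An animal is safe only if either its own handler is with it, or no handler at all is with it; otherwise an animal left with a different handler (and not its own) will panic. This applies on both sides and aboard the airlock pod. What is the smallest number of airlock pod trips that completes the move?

5

Counting alone: each trip to the lab module takes at most 3 across and each return brings at least 1 back, so after t trips out (and t−1 returns) at most 3t − (t−1) of the 6 are across; that first reaches 6 at t = 3, so at least 5 crossings are needed.
The plan below uses exactly 5 crossings, so it is optimal:
1. animal East and handler East cross → the lab module.
2. handler East crosses ← the storage bay.
3. handler East, handler North, and handler South cross → the lab module.
4. animal East crosses ← the storage bay.
5. animal East, animal North, and animal South cross → the lab module.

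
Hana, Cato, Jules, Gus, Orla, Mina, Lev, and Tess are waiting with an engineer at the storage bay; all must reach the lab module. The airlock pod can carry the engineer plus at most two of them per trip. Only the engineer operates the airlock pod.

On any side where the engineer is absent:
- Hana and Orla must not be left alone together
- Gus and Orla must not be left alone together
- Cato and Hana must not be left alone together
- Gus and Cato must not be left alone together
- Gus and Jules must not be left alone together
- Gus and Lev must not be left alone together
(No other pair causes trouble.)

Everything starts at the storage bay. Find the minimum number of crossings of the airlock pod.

Counting alone: the engineer can take at most 2 across per trip to the lab module, so moving all 8 needs at least 4 loaded trips out, with a return between consecutive ones — at least 7 crossings.
The safety rule pushes this higher. Following every safe sequence of crossings, the most of the 8 that can be at the lab module as the airlock pod arrives there on crossing 7 is 7 — never all 8.
So no plan with fewer than 9 crossings exists, and this one achieves 9:
1. Engineer goes to the lab module with Gus and Hana.  [the storage bay: Cato, Jules, Lev, Mina, Orla, Tess | the lab module: Gus, Hana]
2. Engineer goes back to the storage bay alone.  [the storage bay: Cato, Jules, Lev, Mina, Orla, Tess | the lab module: Gus, Hana]
3. Engineer goes to the lab module with Cato and Jules.  [the storage bay: Lev, Mina, Orla, Tess | the lab module: Cato, Gus, Hana, Jules]
4. Engineer goes back to the storage bay with Gus and Hana.  [the storage bay: Gus, Hana, Lev, Mina, Orla, Tess | the lab module: Cato, Jules]
5. Engineer goes to the lab module with Lev and Orla.  [the storage bay: Gus, Hana, Mina, Tess | the lab module: Cato, Jules, Lev, Orla]
6. Engineer goes back to the storage bay alone.  [the storage bay: Gus, Hana, Mina, Tess | the lab module: Cato, Jules, Lev, Orla]
7. Engineer goes to the lab module with Mina and Tess.  [the storage bay: Gus, Hana | the lab module: Cato, Jules, Lev, Mina, Orla, Tess]
8. Engineer goes back to the storage bay alone.  [the storage bay: Gus, Hana | the lab module: Cato, Jules, Lev, Mina, Orla, Tess]
9. Engineer goes to the lab module with Gus and Hana.  [the storage bay: — | the lab module: Cato, Gus, Hana, Jules, Lev, Mina, Orla, Tess]

9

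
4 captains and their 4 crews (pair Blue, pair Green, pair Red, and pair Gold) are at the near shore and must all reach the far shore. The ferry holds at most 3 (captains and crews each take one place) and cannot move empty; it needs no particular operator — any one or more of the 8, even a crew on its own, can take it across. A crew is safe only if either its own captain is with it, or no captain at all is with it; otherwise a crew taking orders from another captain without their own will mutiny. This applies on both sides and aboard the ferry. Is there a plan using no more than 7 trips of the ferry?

No

Counting alone: each trip to the far shore takes at most 3 across and each return brings at least 1 back, so after t trips out (and t−1 returns) at most 3t − (t−1) of the 8 are across; that first reaches 8 at t = 4, so at least 7 crossings are needed.
The safety rule pushes this higher. Following every safe sequence of crossings, the most of the 8 that can be at the far shore as the ferry arrives there on crossing 7 is 7 — never all 8.
So the move cannot be finished within 7 crossings. (The shortest complete plan takes 9:)
1. captain Blue and crew Blue cross → the far shore.
2. captain Blue crosses ← the near shore.
3. captain Blue, captain Green, and crew Green cross → the far shore.
4. captain Blue and crew Blue cross ← the near shore.
5. captain Blue, captain Gold, and captain Red cross → the far shore.
6. crew Green crosses ← the near shore.
7. crew Blue and crew Green cross → the far shore.
8. crew Blue crosses ← the near shore.
9. crew Blue, crew Gold, and crew Red cross → the far shore.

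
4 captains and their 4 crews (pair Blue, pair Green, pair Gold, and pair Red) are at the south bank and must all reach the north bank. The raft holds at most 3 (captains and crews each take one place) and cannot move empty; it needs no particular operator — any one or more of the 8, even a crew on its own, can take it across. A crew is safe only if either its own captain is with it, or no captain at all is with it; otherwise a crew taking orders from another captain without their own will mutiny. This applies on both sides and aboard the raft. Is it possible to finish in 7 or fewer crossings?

No

Counting alone: each trip to the north bank takes at most 3 across and each return brings at least 1 back, so after t trips out (and t−1 returns) at most 3t − (t−1) of the 8 are across; that first reaches 8 at t = 4, so at least 7 crossings are needed.
The safety rule pushes this higher. Following every safe sequence of crossings, the most of the 8 that can be at the north bank as the raft arrives there on crossing 7 is 7 — never all 8.
So the move cannot be finished within 7 crossings. (The shortest complete plan takes 9:)
1. captain Blue and crew Blue cross → the north bank.
2. captain Blue crosses ← the south bank.
3. captain Blue, captain Green, and crew Green cross → the north bank.
4. captain Blue and crew Blue cross ← the south bank.
5. captain Blue, captain Gold, and captain Red cross → the north bank.
6. crew Green crosses ← the south bank.
7. crew Blue and crew Green cross → the north bank.
8. crew Blue crosses ← the south bank.
9. crew Blue, crew Gold, and crew Red cross → the north bank.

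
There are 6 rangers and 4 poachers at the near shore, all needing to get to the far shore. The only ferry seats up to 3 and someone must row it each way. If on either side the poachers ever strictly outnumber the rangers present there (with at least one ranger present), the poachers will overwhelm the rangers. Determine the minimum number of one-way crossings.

9

Counting alone: each trip to the far shore takes at most 3 across and each return brings at least 1 back, so after t trips out (and t−1 returns) at most 3t − (t−1) of the 10 are across; that first reaches 10 at t = 5, so at least 9 crossings are needed.
The plan below uses exactly 9 crossings, so it is optimal:
1. 2 poachers → the far shore.  (the near shore: 6R 2P; the far shore: 0R 2P)
2. 1 poacher ← the near shore.  (the near shore: 6R 3P; the far shore: 0R 1P)
3. 3 poachers → the far shore.  (the near shore: 6R 0P; the far shore: 0R 4P)
4. 1 poacher ← the near shore.  (the near shore: 6R 1P; the far shore: 0R 3P)
5. 3 rangers → the far shore.  (the near shore: 3R 1P; the far shore: 3R 3P)
6. 1 poacher ← the near shore.  (the near shore: 3R 2P; the far shore: 3R 2P)
7. 1 ranger and 2 poachers → the far shore.  (the near shore: 2R 0P; the far shore: 4R 4P)
8. 1 poacher ← the near shore.  (the near shore: 2R 1P; the far shore: 4R 3P)
9. 2 rangers and 1 poacher → the far shore.  (the near shore: 0R 0P; the far shore: 6R 4P)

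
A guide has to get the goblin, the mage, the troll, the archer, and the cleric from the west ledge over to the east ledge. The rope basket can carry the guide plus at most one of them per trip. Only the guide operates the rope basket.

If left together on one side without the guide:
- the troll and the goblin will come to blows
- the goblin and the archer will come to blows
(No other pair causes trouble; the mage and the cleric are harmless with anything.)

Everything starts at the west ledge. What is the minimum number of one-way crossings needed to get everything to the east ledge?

11

Counting alone: the guide can take at most 1 across per trip to the east ledge, so moving all 5 needs at least 5 loaded trips out, with a return between consecutive ones — at least 9 crossings.
The safety rule pushes this higher. Following every safe sequence of crossings, the most of the 5 that can be at the east ledge as the rope basket arrives there on crossing 9 is 4 — never all 5.
So no plan with fewer than 11 crossings exists, and this one achieves 11:
1. Guide goes to the east ledge with the goblin.
2. Guide goes back to the west ledge alone.
3. Guide goes to the east ledge with the mage.
4. Guide goes back to the west ledge alone.
5. Guide goes to the east ledge with the troll.
6. Guide goes back to the west ledge with the goblin.
7. Guide goes to the east ledge with the archer.
8. Guide goes back to the west ledge alone.
9. Guide goes to the east ledge with the cleric.
10. Guide goes back to the west ledge alone.
11. Guide goes to the east ledge with the goblin.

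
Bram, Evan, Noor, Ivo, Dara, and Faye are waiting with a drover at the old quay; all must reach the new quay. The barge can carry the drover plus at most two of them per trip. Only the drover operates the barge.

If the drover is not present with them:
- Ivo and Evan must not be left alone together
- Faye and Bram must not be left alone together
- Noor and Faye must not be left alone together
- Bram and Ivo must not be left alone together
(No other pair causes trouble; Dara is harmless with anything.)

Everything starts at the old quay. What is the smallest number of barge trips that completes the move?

7

Counting alone: the drover can take at most 2 across per trip to the new quay, so moving all 6 needs at least 3 loaded trips out, with a return between consecutive ones — at least 5 crossings.
The safety rule pushes this higher. Following every safe sequence of crossings, the most of the 6 that can be at the new quay as the barge arrives there on crossing 5 is 5 — never all 6.
So no plan with fewer than 7 crossings exists, and this one achieves 7:
1. Drover goes to the new quay with Faye and Ivo.  [the old quay: Bram, Dara, Evan, Noor | the new quay: Faye, Ivo]
2. Drover goes back to the old quay alone.  [the old quay: Bram, Dara, Evan, Noor | the new quay: Faye, Ivo]
3. Drover goes to the new quay with Bram and Evan.  [the old quay: Dara, Noor | the new quay: Bram, Evan, Faye, Ivo]
4. Drover goes back to the old quay with Faye and Ivo.  [the old quay: Dara, Faye, Ivo, Noor | the new quay: Bram, Evan]
5. Drover goes to the new quay with Dara and Noor.  [the old quay: Faye, Ivo | the new quay: Bram, Dara, Evan, Noor]
6. Drover goes back to the old quay alone.  [the old quay: Faye, Ivo | the new quay: Bram, Dara, Evan, Noor]
7. Drover goes to the new quay with Faye and Ivo.  [the old quay: — | the new quay: Bram, Dara, Evan, Faye, Ivo, Noor]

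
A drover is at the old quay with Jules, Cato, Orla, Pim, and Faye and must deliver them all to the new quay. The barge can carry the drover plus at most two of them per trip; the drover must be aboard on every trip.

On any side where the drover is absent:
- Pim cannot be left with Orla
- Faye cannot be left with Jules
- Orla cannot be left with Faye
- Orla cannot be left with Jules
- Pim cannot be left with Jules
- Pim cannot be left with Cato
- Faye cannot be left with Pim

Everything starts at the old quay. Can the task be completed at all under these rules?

No

Whatever the first load, the items left behind include a forbidden pair without the drover. No opening move is safe, so no plan exists.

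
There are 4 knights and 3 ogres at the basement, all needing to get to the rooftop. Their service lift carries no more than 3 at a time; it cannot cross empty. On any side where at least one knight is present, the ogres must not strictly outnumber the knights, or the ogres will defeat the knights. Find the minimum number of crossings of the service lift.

Counting alone: each trip to the rooftop takes at most 3 across and each return brings at least 1 back, so after t trips out (and t−1 returns) at most 3t − (t−1) of the 7 are across; that first reaches 7 at t = 3, so at least 5 crossings are needed.
The plan below uses exactly 5 crossings, so it is optimal:
1. 3 ogres → the rooftop.  (the basement: 4K 0O; the rooftop: 0K 3O)
2. 1 ogre ← the basement.  (the basement: 4K 1O; the rooftop: 0K 2O)
3. 3 knights → the rooftop.  (the basement: 1K 1O; the rooftop: 3K 2O)
4. 1 knight ← the basement.  (the basement: 2K 1O; the rooftop: 2K 2O)
5. 2 knights and 1 ogre → the rooftop.  (the basement: 0K 0O; the rooftop: 4K 3O)

5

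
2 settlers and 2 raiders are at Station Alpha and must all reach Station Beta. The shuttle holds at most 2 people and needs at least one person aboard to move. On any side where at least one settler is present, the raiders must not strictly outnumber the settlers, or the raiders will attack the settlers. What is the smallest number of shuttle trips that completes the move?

Counting alone: each trip to Station Beta takes at most 2 across and each return brings at least 1 back, so after t trips out (and t−1 returns) at most 2t − (t−1) of the 4 are across; that first reaches 4 at t = 3, so at least 5 crossings are needed.
The plan below uses exactly 5 crossings, so it is optimal:
1. 2 raiders → Station Beta.  (Station Alpha: 2S 0R; Station Beta: 0S 2R)
2. 1 raider ← Station Alpha.  (Station Alpha: 2S 1R; Station Beta: 0S 1R)
3. 2 settlers → Station Beta.  (Station Alpha: 0S 1R; Station Beta: 2S 1R)
4. 1 raider ← Station Alpha.  (Station Alpha: 0S 2R; Station Beta: 2S 0R)
5. 2 raiders → Station Beta.  (Station Alpha: 0S 0R; Station Beta: 2S 2R)

5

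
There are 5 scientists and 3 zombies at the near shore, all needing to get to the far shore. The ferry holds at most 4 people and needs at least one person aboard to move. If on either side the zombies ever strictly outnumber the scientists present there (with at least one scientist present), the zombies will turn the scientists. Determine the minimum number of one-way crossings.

5

Counting alone: each trip to the far shore takes at most 4 across and each return brings at least 1 back, so after t trips out (and t−1 returns) at most 4t − (t−1) of the 8 are across; that first reaches 8 at t = 3, so at least 5 crossings are needed.
The plan below uses exactly 5 crossings, so it is optimal:
1. 2 zombies → the far shore.  (the near shore: 5S 1Z; the far shore: 0S 2Z)
2. 1 zombie ← the near shore.  (the near shore: 5S 2Z; the far shore: 0S 1Z)
3. 3 scientists and 1 zombie → the far shore.  (the near shore: 2S 1Z; the far shore: 3S 2Z)
4. 1 zombie ← the near shore.  (the near shore: 2S 2Z; the far shore: 3S 1Z)
5. 2 scientists and 2 zombies → the far shore.  (the near shore: 0S 0Z; the far shore: 5S 3Z)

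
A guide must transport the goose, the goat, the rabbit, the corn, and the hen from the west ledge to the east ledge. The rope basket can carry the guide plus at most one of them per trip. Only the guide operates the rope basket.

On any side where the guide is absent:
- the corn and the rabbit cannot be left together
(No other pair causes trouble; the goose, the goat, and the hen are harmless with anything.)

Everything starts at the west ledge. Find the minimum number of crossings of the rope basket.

Counting alone: the guide can take at most 1 across per trip to the east ledge, so moving all 5 needs at least 5 loaded trips out, with a return between consecutive ones — at least 9 crossings.
The plan below uses exactly 9 crossings, so it is optimal:
1. Guide goes to the east ledge with the rabbit.  [the west ledge: the corn, the goat, the goose, the hen | the east ledge: the rabbit]
2. Guide goes back to the west ledge alone.  [the west ledge: the corn, the goat, the goose, the hen | the east ledge: the rabbit]
3. Guide goes to the east ledge with the goose.  [the west ledge: the corn, the goat, the hen | the east ledge: the goose, the rabbit]
4. Guide goes back to the west ledge alone.  [the west ledge: the corn, the goat, the hen | the east ledge: the goose, the rabbit]
5. Guide goes to the east ledge with the goat.  [the west ledge: the corn, the hen | the east ledge: the goat, the goose, the rabbit]
6. Guide goes back to the west ledge alone.  [the west ledge: the corn, the hen | the east ledge: the goat, the goose, the rabbit]
7. Guide goes to the east ledge with the hen.  [the west ledge: the corn | the east ledge: the goat, the goose, the hen, the rabbit]
8. Guide goes back to the west ledge alone.  [the west ledge: the corn | the east ledge: the goat, the goose, the hen, the rabbit]
9. Guide goes to the east ledge with the corn.  [the west ledge: — | the east ledge: the corn, the goat, the goose, the hen, the rabbit]

9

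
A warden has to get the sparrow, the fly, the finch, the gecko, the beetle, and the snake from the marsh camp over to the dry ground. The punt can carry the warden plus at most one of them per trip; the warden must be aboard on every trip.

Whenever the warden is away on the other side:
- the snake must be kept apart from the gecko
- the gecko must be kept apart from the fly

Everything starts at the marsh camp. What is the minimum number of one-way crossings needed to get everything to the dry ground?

Counting alone: the warden can take at most 1 across per trip to the dry ground, so moving all 6 needs at least 6 loaded trips out, with a return between consecutive ones — at least 11 crossings.
The safety rule pushes this higher. Following every safe sequence of crossings, the most of the 6 that can be at the dry ground as the punt arrives there on crossing 11 is 5 — never all 6.
So no plan with fewer than 13 crossings exists, and this one achieves 13:
1. Warden goes to the dry ground with the gecko.
2. Warden goes back to the marsh camp alone.
3. Warden goes to the dry ground with the sparrow.
4. Warden goes back to the marsh camp alone.
5. Warden goes to the dry ground with the fly.
6. Warden goes back to the marsh camp with the gecko.
7. Warden goes to the dry ground with the snake.
8. Warden goes back to the marsh camp alone.
9. Warden goes to the dry ground with the finch.
10. Warden goes back to the marsh camp alone.
11. Warden goes to the dry ground with the beetle.
12. Warden goes back to the marsh camp alone.
13. Warden goes to the dry ground with the gecko.

13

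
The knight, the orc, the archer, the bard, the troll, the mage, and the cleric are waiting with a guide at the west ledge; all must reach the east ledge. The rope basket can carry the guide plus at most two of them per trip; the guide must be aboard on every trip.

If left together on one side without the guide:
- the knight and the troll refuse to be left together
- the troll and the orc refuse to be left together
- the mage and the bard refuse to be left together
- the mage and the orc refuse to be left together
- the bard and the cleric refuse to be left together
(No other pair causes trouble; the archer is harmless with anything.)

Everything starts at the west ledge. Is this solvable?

Whatever the first load, the items left behind include a forbidden pair without the guide. No opening move is safe, so no plan exists.

No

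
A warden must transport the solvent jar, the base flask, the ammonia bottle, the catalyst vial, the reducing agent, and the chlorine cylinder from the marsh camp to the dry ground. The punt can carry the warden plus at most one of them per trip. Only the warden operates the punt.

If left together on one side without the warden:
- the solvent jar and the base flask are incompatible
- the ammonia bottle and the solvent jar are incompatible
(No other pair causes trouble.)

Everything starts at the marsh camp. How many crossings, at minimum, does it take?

13

Counting alone: the warden can take at most 1 across per trip to the dry ground, so moving all 6 needs at least 6 loaded trips out, with a return between consecutive ones — at least 11 crossings.
The safety rule pushes this higher. Following every safe sequence of crossings, the most of the 6 that can be at the dry ground as the punt arrives there on crossing 11 is 5 — never all 6.
So no plan with fewer than 13 crossings exists, and this one achieves 13:
1. Warden goes to the dry ground with the solvent jar.  [the marsh camp: the ammonia bottle, the base flask, the catalyst vial, the chlorine cylinder, the reducing agent | the dry ground: the solvent jar]
2. Warden goes back to the marsh camp alone.  [the marsh camp: the ammonia bottle, the base flask, the catalyst vial, the chlorine cylinder, the reducing agent | the dry ground: the solvent jar]
3. Warden goes to the dry ground with the base flask.  [the marsh camp: the ammonia bottle, the catalyst vial, the chlorine cylinder, the reducing agent | the dry ground: the base flask, the solvent jar]
4. Warden goes back to the marsh camp with the solvent jar.  [the marsh camp: the ammonia bottle, the catalyst vial, the chlorine cylinder, the reducing agent, the solvent jar | the dry ground: the base flask]
5. Warden goes to the dry ground with the ammonia bottle.  [the marsh camp: the catalyst vial, the chlorine cylinder, the reducing agent, the solvent jar | the dry ground: the ammonia bottle, the base flask]
6. Warden goes back to the marsh camp alone.  [the marsh camp: the catalyst vial, the chlorine cylinder, the reducing agent, the solvent jar | the dry ground: the ammonia bottle, the base flask]
7. Warden goes to the dry ground with the catalyst vial.  [the marsh camp: the chlorine cylinder, the reducing agent, the solvent jar | the dry ground: the ammonia bottle, the base flask, the catalyst vial]
8. Warden goes back to the marsh camp alone.  [the marsh camp: the chlorine cylinder, the reducing agent, the solvent jar | the dry ground: the ammonia bottle, the base flask, the catalyst vial]
9. Warden goes to the dry ground with the reducing agent.  [the marsh camp: the chlorine cylinder, the solvent jar | the dry ground: the ammonia bottle, the base flask, the catalyst vial, the reducing agent]
10. Warden goes back to the marsh camp alone.  [the marsh camp: the chlorine cylinder, the solvent jar | the dry ground: the ammonia bottle, the base flask, the catalyst vial, the reducing agent]
11. Warden goes to the dry ground with the chlorine cylinder.  [the marsh camp: the solvent jar | the dry ground: the ammonia bottle, the base flask, the catalyst vial, the chlorine cylinder, the reducing agent]
12. Warden goes back to the marsh camp alone.  [the marsh camp: the solvent jar | the dry ground: the ammonia bottle, the base flask, the catalyst vial, the chlorine cylinder, the reducing agent]
13. Warden goes to the dry ground with the solvent jar.  [the marsh camp: — | the dry ground: the ammonia bottle, the base flask, the catalyst vial, the chlorine cylinder, the reducing agent, the solvent jar]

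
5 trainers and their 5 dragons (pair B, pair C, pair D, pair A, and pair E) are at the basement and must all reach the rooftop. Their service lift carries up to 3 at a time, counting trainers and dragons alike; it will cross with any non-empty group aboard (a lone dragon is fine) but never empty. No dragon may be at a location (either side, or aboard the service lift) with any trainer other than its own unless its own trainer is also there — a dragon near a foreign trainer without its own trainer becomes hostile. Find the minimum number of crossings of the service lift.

11

Counting alone: each trip to the rooftop takes at most 3 across and each return brings at least 1 back, so after t trips out (and t−1 returns) at most 3t − (t−1) of the 10 are across; that first reaches 10 at t = 5, so at least 9 crossings are needed.
The safety rule pushes this higher. Following every safe sequence of crossings, the most of the 10 that can be at the rooftop as the service lift arrives there on crossing 9 is 9 — never all 10.
So no plan with fewer than 11 crossings exists, and this one achieves 11:
1. dragon B and trainer B cross → the rooftop.
2. trainer B crosses ← the basement.
3. dragon A, dragon C, and dragon D cross → the rooftop.
4. dragon B crosses ← the basement.
5. trainer A, trainer C, and trainer D cross → the rooftop.
6. dragon C and trainer C cross ← the basement.
7. trainer B, trainer C, and trainer E cross → the rooftop.
8. dragon D crosses ← the basement.
9. dragon B and dragon C cross → the rooftop.
10. dragon B crosses ← the basement.
11. dragon B, dragon D, and dragon E cross → the rooftop.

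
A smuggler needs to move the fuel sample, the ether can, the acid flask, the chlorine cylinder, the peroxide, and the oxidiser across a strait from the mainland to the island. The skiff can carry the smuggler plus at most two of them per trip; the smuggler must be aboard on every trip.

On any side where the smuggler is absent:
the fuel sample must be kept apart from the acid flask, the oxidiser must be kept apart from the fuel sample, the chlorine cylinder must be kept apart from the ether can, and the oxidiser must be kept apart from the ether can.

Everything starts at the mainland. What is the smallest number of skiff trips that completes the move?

Counting alone: the smuggler can take at most 2 across per trip to the island, so moving all 6 needs at least 3 loaded trips out, with a return between consecutive ones — at least 5 crossings.
The safety rule pushes this higher. Following every safe sequence of crossings, the most of the 6 that can be at the island as the skiff arrives there on crossing 5 is 5 — never all 6.
So no plan with fewer than 7 crossings exists, and this one achieves 7:
1. Smuggler goes to the island with the ether can and the fuel sample.
2. Smuggler goes back to the mainland alone.
3. Smuggler goes to the island with the acid flask and the chlorine cylinder.
4. Smuggler goes back to the mainland with the ether can and the fuel sample.
5. Smuggler goes to the island with the oxidiser and the peroxide.
6. Smuggler goes back to the mainland alone.
7. Smuggler goes to the island with the ether can and the fuel sample.

7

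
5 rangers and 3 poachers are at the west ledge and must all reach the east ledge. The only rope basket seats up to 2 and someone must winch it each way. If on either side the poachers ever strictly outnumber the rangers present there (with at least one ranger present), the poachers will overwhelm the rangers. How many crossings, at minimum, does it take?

Counting alone: each trip to the east ledge takes at most 2 across and each return brings at least 1 back, so after t trips out (and t−1 returns) at most 2t − (t−1) of the 8 are across; that first reaches 8 at t = 7, so at least 13 crossings are needed.
The plan below uses exactly 13 crossings, so it is optimal:
1. 2 poachers → the east ledge.  (the west ledge: 5R 1P; the east ledge: 0R 2P)
2. 1 poacher ← the west ledge.  (the west ledge: 5R 2P; the east ledge: 0R 1P)
3. 2 poachers → the east ledge.  (the west ledge: 5R 0P; the east ledge: 0R 3P)
4. 1 poacher ← the west ledge.  (the west ledge: 5R 1P; the east ledge: 0R 2P)
5. 2 rangers → the east ledge.  (the west ledge: 3R 1P; the east ledge: 2R 2P)
6. 1 poacher ← the west ledge.  (the west ledge: 3R 2P; the east ledge: 2R 1P)
7. 1 ranger and 1 poacher → the east ledge.  (the west ledge: 2R 1P; the east ledge: 3R 2P)
8. 1 poacher ← the west ledge.  (the west ledge: 2R 2P; the east ledge: 3R 1P)
9. 2 poachers → the east ledge.  (the west ledge: 2R 0P; the east ledge: 3R 3P)
10. 1 poacher ← the west ledge.  (the west ledge: 2R 1P; the east ledge: 3R 2P)
11. 1 ranger and 1 poacher → the east ledge.  (the west ledge: 1R 0P; the east ledge: 4R 3P)
12. 1 poacher ← the west ledge.  (the west ledge: 1R 1P; the east ledge: 4R 2P)
13. 1 ranger and 1 poacher → the east ledge.  (the west ledge: 0R 0P; the east ledge: 5R 3P)

13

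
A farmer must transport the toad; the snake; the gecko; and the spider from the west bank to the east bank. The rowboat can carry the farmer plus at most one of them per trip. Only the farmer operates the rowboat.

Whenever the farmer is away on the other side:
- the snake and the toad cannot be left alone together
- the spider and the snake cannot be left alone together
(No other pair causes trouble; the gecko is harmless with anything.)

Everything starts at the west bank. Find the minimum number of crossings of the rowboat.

9

Counting alone: the farmer can take at most 1 across per trip to the east bank, so moving all 4 needs at least 4 loaded trips out, with a return between consecutive ones — at least 7 crossings.
The safety rule pushes this higher. Following every safe sequence of crossings, the most of the 4 that can be at the east bank as the rowboat arrives there on crossing 7 is 3 — never all 4.
So no plan with fewer than 9 crossings exists, and this one achieves 9:
1. Farmer goes to the east bank with the snake.
2. Farmer goes back to the west bank alone.
3. Farmer goes to the east bank with the toad.
4. Farmer goes back to the west bank with the snake.
5. Farmer goes to the east bank with the spider.
6. Farmer goes back to the west bank alone.
7. Farmer goes to the east bank with the gecko.
8. Farmer goes back to the west bank alone.
9. Farmer goes to the east bank with the snake.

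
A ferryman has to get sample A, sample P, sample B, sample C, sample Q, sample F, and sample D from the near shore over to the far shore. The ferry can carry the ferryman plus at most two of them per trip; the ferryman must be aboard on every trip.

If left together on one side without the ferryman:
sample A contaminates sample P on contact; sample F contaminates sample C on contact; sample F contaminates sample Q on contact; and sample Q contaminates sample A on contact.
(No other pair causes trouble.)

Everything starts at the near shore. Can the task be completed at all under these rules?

Yes

1. Ferryman goes to the far shore with sample A and sample F.  [the near shore: sample B, sample C, sample D, sample P, sample Q | the far shore: sample A, sample F]
2. Ferryman goes back to the near shore alone.  [the near shore: sample B, sample C, sample D, sample P, sample Q | the far shore: sample A, sample F]
3. Ferryman goes to the far shore with sample P.  [the near shore: sample B, sample C, sample D, sample Q | the far shore: sample A, sample F, sample P]
4. Ferryman goes back to the near shore with sample A.  [the near shore: sample A, sample B, sample C, sample D, sample Q | the far shore: sample F, sample P]
5. Ferryman goes to the far shore with sample B and sample Q.  [the near shore: sample A, sample C, sample D | the far shore: sample B, sample F, sample P, sample Q]
6. Ferryman goes back to the near shore with sample F.  [the near shore: sample A, sample C, sample D, sample F | the far shore: sample B, sample P, sample Q]
7. Ferryman goes to the far shore with sample C and sample D.  [the near shore: sample A, sample F | the far shore: sample B, sample C, sample D, sample P, sample Q]
8. Ferryman goes back to the near shore alone.  [the near shore: sample A, sample F | the far shore: sample B, sample C, sample D, sample P, sample Q]
9. Ferryman goes to the far shore with sample A and sample F.  [the near shore: — | the far shore: sample A, sample B, sample C, sample D, sample F, sample P, sample Q]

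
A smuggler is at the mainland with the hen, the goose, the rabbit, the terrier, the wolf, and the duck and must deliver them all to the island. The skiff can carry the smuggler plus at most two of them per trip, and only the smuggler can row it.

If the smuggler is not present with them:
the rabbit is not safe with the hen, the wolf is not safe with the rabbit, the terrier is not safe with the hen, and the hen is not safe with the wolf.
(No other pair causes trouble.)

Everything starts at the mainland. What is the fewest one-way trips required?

9

Counting alone: the smuggler can take at most 2 across per trip to the island, so moving all 6 needs at least 3 loaded trips out, with a return between consecutive ones — at least 5 crossings.
The safety rule pushes this higher. Following every safe sequence of crossings, the most of the 6 that can be at the island as the skiff arrives there on crossings 5, 7 is 4, 5 respectively — never all 6.
So no plan with fewer than 9 crossings exists, and this one achieves 9:
1. Smuggler goes to the island with the hen and the rabbit.  [the mainland: the duck, the goose, the terrier, the wolf | the island: the hen, the rabbit]
2. Smuggler goes back to the mainland with the hen.  [the mainland: the duck, the goose, the hen, the terrier, the wolf | the island: the rabbit]
3. Smuggler goes to the island with the goose and the hen.  [the mainland: the duck, the terrier, the wolf | the island: the goose, the hen, the rabbit]
4. Smuggler goes back to the mainland with the hen.  [the mainland: the duck, the hen, the terrier, the wolf | the island: the goose, the rabbit]
5. Smuggler goes to the island with the hen and the terrier.  [the mainland: the duck, the wolf | the island: the goose, the hen, the rabbit, the terrier]
6. Smuggler goes back to the mainland with the hen.  [the mainland: the duck, the hen, the wolf | the island: the goose, the rabbit, the terrier]
7. Smuggler goes to the island with the duck and the hen.  [the mainland: the wolf | the island: the duck, the goose, the hen, the rabbit, the terrier]
8. Smuggler goes back to the mainland with the hen.  [the mainland: the hen, the wolf | the island: the duck, the goose, the rabbit, the terrier]
9. Smuggler goes to the island with the hen and the wolf.  [the mainland: — | the island: the duck, the goose, the hen, the rabbit, the terrier, the wolf]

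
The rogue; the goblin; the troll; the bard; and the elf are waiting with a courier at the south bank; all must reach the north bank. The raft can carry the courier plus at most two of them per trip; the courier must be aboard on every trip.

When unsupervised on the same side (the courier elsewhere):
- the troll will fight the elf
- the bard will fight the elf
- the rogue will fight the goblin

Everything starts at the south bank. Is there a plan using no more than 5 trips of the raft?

Yes

Yes — this plan uses 5 crossings (≤ 5):
1. Courier goes to the north bank with the elf and the rogue.
2. Courier goes back to the south bank alone.
3. Courier goes to the north bank with the bard and the troll.
4. Courier goes back to the south bank with the elf.
5. Courier goes to the north bank with the elf and the goblin.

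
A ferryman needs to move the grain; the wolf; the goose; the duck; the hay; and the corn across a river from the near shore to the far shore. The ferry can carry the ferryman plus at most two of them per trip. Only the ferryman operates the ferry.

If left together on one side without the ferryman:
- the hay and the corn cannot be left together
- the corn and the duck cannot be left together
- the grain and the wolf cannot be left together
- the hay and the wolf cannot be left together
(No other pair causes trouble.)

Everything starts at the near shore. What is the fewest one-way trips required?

7

Counting alone: the ferryman can take at most 2 across per trip to the far shore, so moving all 6 needs at least 3 loaded trips out, with a return between consecutive ones — at least 5 crossings.
The safety rule pushes this higher. Following every safe sequence of crossings, the most of the 6 that can be at the far shore as the ferry arrives there on crossing 5 is 5 — never all 6.
So no plan with fewer than 7 crossings exists, and this one achieves 7:
1. Ferryman goes to the far shore with the corn and the wolf.  [the near shore: the duck, the goose, the grain, the hay | the far shore: the corn, the wolf]
2. Ferryman goes back to the near shore alone.  [the near shore: the duck, the goose, the grain, the hay | the far shore: the corn, the wolf]
3. Ferryman goes to the far shore with the goose and the grain.  [the near shore: the duck, the hay | the far shore: the corn, the goose, the grain, the wolf]
4. Ferryman goes back to the near shore with the wolf.  [the near shore: the duck, the hay, the wolf | the far shore: the corn, the goose, the grain]
5. Ferryman goes to the far shore with the duck and the hay.  [the near shore: the wolf | the far shore: the corn, the duck, the goose, the grain, the hay]
6. Ferryman goes back to the near shore with the corn.  [the near shore: the corn, the wolf | the far shore: the duck, the goose, the grain, the hay]
7. Ferryman goes to the far shore with the corn and the wolf.  [the near shore: — | the far shore: the corn, the duck, the goose, the grain, the hay, the wolf]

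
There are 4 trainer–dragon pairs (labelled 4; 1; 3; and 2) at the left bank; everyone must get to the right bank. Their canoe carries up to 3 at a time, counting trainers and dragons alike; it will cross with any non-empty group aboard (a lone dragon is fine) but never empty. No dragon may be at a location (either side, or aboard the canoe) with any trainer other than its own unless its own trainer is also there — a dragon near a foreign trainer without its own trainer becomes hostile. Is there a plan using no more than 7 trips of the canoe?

Counting alone: each trip to the right bank takes at most 3 across and each return brings at least 1 back, so after t trips out (and t−1 returns) at most 3t − (t−1) of the 8 are across; that first reaches 8 at t = 4, so at least 7 crossings are needed.
The safety rule pushes this higher. Following every safe sequence of crossings, the most of the 8 that can be at the right bank as the canoe arrives there on crossing 7 is 7 — never all 8.
So the move cannot be finished within 7 crossings. (The shortest complete plan takes 9:)
1. dragon 4 and trainer 4 cross → the right bank.
2. trainer 4 crosses ← the left bank.
3. dragon 1, trainer 1, and trainer 4 cross → the right bank.
4. dragon 4 and trainer 4 cross ← the left bank.
5. trainer 2, trainer 3, and trainer 4 cross → the right bank.
6. dragon 1 crosses ← the left bank.
7. dragon 1 and dragon 4 cross → the right bank.
8. dragon 4 crosses ← the left bank.
9. dragon 2, dragon 3, and dragon 4 cross → the right bank.

No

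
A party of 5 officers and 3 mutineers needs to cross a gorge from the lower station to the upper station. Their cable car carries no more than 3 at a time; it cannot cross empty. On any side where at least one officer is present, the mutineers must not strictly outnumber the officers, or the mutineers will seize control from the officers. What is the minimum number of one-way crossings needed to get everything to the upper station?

Counting alone: each trip to the upper station takes at most 3 across and each return brings at least 1 back, so after t trips out (and t−1 returns) at most 3t − (t−1) of the 8 are across; that first reaches 8 at t = 4, so at least 7 crossings are needed.
The plan below uses exactly 7 crossings, so it is optimal:
1. 2 mutineers → the upper station.  (the lower station: 5O 1M; the upper station: 0O 2M)
2. 1 mutineer ← the lower station.  (the lower station: 5O 2M; the upper station: 0O 1M)
3. 2 officers and 1 mutineer → the upper station.  (the lower station: 3O 1M; the upper station: 2O 2M)
4. 1 mutineer ← the lower station.  (the lower station: 3O 2M; the upper station: 2O 1M)
5. 1 officer and 2 mutineers → the upper station.  (the lower station: 2O 0M; the upper station: 3O 3M)
6. 1 mutineer ← the lower station.  (the lower station: 2O 1M; the upper station: 3O 2M)
7. 2 officers and 1 mutineer → the upper station.  (the lower station: 0O 0M; the upper station: 5O 3M)

7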